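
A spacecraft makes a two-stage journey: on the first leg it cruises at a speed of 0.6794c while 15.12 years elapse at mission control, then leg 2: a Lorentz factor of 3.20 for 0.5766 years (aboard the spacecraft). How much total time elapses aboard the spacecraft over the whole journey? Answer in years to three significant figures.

τ = 11.7 years

Leg 1: γ = 1/√(1 − 0.6794²) = 1/√0.5384 = 1.363; τ_1 = 15.12/1.363 = 11.09 years.
Leg 2: 0.5766 years is already measured aboard the spacecraft.
Total: 11.09 + 0.5766 years.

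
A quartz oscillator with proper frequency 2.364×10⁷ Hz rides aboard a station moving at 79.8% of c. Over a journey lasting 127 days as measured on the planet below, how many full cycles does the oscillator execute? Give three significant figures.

N = 1.56×10¹⁴

β = 0.798; γ = 1/√(1 − 0.798²) = 1/√0.3632 = 1.659
The oscillator's own cycle count is N = f × τ where τ is the proper time aboard the station. τ = Δt/γ = 127/1.659 = 76.54 days = 6.613×10⁶ s.
N = 2.364×10⁷ × 6.613×10⁶ = 1.563×10¹⁴.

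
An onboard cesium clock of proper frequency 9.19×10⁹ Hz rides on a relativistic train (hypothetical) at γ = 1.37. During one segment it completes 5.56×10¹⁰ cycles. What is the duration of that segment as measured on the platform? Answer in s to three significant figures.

Δt = 8.29 s

γ = 1.37
Proper time for N cycles: τ = N/f = 5.56×10¹⁰/(9.19×10⁹) = 6.050×10⁰ s = 6.050 s.
Lab-frame duration Δt = γτ = 1.370 × 6.050 = 8.289 s.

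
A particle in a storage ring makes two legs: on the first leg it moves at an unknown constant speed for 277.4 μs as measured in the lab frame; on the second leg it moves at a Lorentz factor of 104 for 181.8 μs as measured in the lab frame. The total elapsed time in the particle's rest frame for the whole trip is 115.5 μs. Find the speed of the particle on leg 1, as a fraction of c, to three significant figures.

β = 0.912

Leg 1: speed unknown; τ_1 = 277.4/γ_1.
Leg 2: γ = 104; τ_2 = 181.8/104.0 = 1.748 μs.
Total proper time: τ_1 + 1.748 = 115.5, so τ_1 = 115.5 − 1.748 = 113.8 μs.
γ_1 = 277.4/113.8 = 2.439; β = √(1 − 1/γ²) = √0.8318.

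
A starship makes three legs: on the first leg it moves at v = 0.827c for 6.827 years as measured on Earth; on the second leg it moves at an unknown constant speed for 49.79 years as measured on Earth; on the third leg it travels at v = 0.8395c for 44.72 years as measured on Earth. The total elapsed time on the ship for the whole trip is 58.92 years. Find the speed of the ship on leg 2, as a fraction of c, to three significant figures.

β = 0.786

Leg 1: γ = 1/√(1 − 0.827²) = 1/√0.3161 = 1.779; τ_1 = 6.827/1.779 = 3.838 years.
Leg 2: speed unknown; τ_2 = 49.79/γ_2.
Leg 3: γ = 1/√(1 − 0.8395²) = 1/√0.2952 = 1.840; τ_3 = 44.72/1.840 = 24.30 years.
Total proper time: 3.838 + τ_2 + 24.30 = 58.92, so τ_2 = 58.92 − 28.14 = 30.78 years.
γ_2 = 49.79/30.78 = 1.617; β = √(1 − 1/γ²) = √0.6178.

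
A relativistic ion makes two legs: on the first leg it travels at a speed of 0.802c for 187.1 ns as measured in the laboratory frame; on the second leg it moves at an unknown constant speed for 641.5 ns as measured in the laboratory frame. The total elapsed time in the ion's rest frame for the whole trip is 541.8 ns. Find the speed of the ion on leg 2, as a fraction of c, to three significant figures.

Leg 1: γ = 1/√(1 − 0.802²) = 1/√0.3568 = 1.674; τ_1 = 187.1/1.674 = 111.8 ns.
Leg 2: speed unknown; τ_2 = 641.5/γ_2.
Total proper time: 111.8 + τ_2 = 541.8, so τ_2 = 541.8 − 111.8 = 430.0 ns.
γ_2 = 641.5/430.0 = 1.492; β = √(1 − 1/γ²) = √0.5506.

β = 0.742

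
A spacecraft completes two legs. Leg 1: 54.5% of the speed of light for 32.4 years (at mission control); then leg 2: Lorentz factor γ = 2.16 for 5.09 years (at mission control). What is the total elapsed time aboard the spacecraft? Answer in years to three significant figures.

τ = 29.5 years

Leg 1: β = 0.545; γ = 1/√(1 − 0.545²) = 1/√0.7030 = 1.193; τ_1 = 32.4/1.193 = 27.17 years.
Leg 2: γ = 2.16; τ_2 = 5.09/2.160 = 2.356 years.
Total: 27.17 + 2.356 years.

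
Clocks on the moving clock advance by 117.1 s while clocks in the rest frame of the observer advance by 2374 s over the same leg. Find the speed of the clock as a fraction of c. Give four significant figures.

v = 0.9988c

The proper time is measured on the moving clock (both events occur at the clock's location); Δt is measured in the rest frame of the observer. γ = Δt/τ = 2374/117.1 = 20.27.
β = √(1 − 1/γ²) = √(1 − 0.002433) = √0.9976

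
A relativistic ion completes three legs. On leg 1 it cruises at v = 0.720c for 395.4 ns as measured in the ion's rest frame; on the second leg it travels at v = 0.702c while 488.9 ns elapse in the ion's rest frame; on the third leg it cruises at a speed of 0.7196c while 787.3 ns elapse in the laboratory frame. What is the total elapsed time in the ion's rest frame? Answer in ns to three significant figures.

τ = 1430 ns

Leg 1: 395.4 ns is already measured in the ion's rest frame.
Leg 2: 488.9 ns is already measured in the ion's rest frame.
Leg 3: γ = 1/√(1 − 0.7196²) = 1/√0.4822 = 1.440; τ_3 = 787.3/1.440 = 546.7 ns.
Total: 395.4 + 488.9 + 546.7 ns.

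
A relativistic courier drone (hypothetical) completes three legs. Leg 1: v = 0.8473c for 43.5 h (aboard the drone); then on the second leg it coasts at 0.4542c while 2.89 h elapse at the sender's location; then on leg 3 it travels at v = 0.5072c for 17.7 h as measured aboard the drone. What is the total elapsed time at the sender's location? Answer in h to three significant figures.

Δt = 105 h

Leg 1: γ = 1/√(1 − 0.8473²) = 1/√0.2821 = 1.883; Δt_1 = 1.883 × 43.5 = 81.90 h.
Leg 2: 2.89 h is already measured at the sender's location.
Leg 3: γ = 1/√(1 − 0.5072²) = 1/√0.7427 = 1.160; Δt_3 = 1.160 × 17.7 = 20.54 h.
Total: 81.90 + 2.890 + 20.54 h.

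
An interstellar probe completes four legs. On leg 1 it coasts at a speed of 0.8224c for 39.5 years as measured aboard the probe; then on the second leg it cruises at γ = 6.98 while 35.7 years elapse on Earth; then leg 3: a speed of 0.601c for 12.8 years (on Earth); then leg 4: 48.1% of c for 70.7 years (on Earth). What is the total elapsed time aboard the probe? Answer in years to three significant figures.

Leg 1: 39.5 years is already measured aboard the probe.
Leg 2: γ = 6.98; τ_2 = 35.7/6.980 = 5.115 years.
Leg 3: γ = 1/√(1 − 0.601²) = 1/√0.6388 = 1.251; τ_3 = 12.8/1.251 = 10.23 years.
Leg 4: β = 0.481; γ = 1/√(1 − 0.481²) = 1/√0.7686 = 1.141; τ_4 = 70.7/1.141 = 61.98 years.
Total: 39.50 + 5.115 + 10.23 + 61.98 years.

τ = 117 years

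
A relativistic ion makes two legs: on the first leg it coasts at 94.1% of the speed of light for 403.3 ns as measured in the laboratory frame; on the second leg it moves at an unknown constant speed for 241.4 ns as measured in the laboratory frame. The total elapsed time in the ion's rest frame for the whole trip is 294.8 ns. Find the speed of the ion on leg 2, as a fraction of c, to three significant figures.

β = 0.755

Leg 1: β = 0.941; γ = 1/√(1 − 0.941²) = 1/√0.1145 = 2.955; τ_1 = 403.3/2.955 = 136.5 ns.
Leg 2: speed unknown; τ_2 = 241.4/γ_2.
Total proper time: 136.5 + τ_2 = 294.8, so τ_2 = 294.8 − 136.5 = 158.3 ns.
γ_2 = 241.4/158.3 = 1.525; β = √(1 − 1/γ²) = √0.5699.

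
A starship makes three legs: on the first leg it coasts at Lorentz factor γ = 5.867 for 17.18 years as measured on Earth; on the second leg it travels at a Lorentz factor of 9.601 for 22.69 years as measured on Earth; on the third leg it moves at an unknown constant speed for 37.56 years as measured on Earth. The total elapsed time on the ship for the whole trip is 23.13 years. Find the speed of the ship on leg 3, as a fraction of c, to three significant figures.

Leg 1: γ = 5.867; τ_1 = 17.18/5.867 = 2.928 years.
Leg 2: γ = 9.601; τ_2 = 22.69/9.601 = 2.363 years.
Leg 3: speed unknown; τ_3 = 37.56/γ_3.
Total proper time: 2.928 + 2.363 + τ_3 = 23.13, so τ_3 = 23.13 − 5.292 = 17.84 years.
γ_3 = 37.56/17.84 = 2.106; β = √(1 − 1/γ²) = √0.7744.

β = 0.880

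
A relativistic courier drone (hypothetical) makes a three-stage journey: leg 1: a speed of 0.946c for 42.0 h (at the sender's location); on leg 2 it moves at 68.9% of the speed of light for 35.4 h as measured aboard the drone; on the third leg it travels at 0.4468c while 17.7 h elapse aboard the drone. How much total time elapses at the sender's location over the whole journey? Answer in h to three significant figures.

Δt = 111 h

Leg 1: 42.0 h is already measured at the sender's location.
Leg 2: β = 0.689; γ = 1/√(1 − 0.689²) = 1/√0.5253 = 1.380; Δt_2 = 1.380 × 35.4 = 48.84 h.
Leg 3: γ = 1/√(1 − 0.4468²) = 1/√0.8004 = 1.118; Δt_3 = 1.118 × 17.7 = 19.78 h.
Total: 42.00 + 48.84 + 19.78 h.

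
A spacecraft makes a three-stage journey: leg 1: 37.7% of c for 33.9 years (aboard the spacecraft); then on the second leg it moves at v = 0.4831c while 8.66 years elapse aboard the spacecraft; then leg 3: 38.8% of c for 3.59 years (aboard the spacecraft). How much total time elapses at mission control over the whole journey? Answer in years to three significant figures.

Δt = 50.4 years

Leg 1: β = 0.377; γ = 1/√(1 − 0.377²) = 1/√0.8579 = 1.080; Δt_1 = 1.080 × 33.9 = 36.60 years.
Leg 2: γ = 1/√(1 − 0.4831²) = 1/√0.7666 = 1.142; Δt_2 = 1.142 × 8.66 = 9.891 years.
Leg 3: β = 0.388; γ = 1/√(1 − 0.388²) = 1/√0.8495 = 1.085; Δt_3 = 1.085 × 3.59 = 3.895 years.
Total: 36.60 + 9.891 + 3.895 years.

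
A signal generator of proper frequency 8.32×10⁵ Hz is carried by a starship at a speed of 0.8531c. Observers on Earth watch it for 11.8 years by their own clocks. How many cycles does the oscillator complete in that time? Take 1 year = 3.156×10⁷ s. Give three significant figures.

N = 1.62×10¹⁴

γ = 1/√(1 − 0.8531²) = 1/√0.2722 = 1.917
During 11.8 years of lab time, the oscillator's proper time advances by τ = Δt/γ = 11.8/1.917 = 6.157 years = 1.943×10⁸ s.
N = f × τ = 8.32×10⁵ × 1.943×10⁸ = 1.617×10¹⁴.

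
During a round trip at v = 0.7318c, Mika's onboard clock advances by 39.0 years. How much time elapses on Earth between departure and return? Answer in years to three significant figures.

γ = 1/√(1 − 0.7318²) = 1/√0.4645 = 1.467
Earth-frame duration is the dilated interval: Δt = γτ = 1.467 × 39.0 years.

Δt = 57.2 years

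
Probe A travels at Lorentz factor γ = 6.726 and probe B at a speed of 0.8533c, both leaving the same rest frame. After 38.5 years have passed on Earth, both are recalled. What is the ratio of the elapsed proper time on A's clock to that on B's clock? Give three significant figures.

τ_A/τ_B = 0.285

A: γ = 6.726. B: γ = 1/√(1 − 0.8533²) = 1/√0.2719 = 1.918.
τ_A/τ_B = γ_B/γ_A = 1.918/6.726 = 0.2851, so τ_A/τ_B = 0.2851.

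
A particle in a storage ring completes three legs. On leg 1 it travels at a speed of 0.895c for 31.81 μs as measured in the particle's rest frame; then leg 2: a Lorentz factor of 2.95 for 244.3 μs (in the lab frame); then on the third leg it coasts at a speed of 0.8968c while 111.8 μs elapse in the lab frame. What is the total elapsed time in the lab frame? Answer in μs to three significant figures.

Leg 1: γ = 1/√(1 − 0.895²) = 1/√0.1990 = 2.242; Δt_1 = 2.242 × 31.81 = 71.31 μs.
Leg 2: 244.3 μs is already measured in the lab frame.
Leg 3: 111.8 μs is already measured in the lab frame.
Total: 71.31 + 244.3 + 111.8 μs.

Δt = 427 μs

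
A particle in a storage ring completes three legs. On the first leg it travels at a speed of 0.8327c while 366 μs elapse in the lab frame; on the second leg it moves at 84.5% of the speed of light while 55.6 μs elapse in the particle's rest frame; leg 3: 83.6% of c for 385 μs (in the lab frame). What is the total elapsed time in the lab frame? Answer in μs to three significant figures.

Δt = 855 μs

Leg 1: 366 μs is already measured in the lab frame.
Leg 2: β = 0.845; γ = 1/√(1 − 0.845²) = 1/√0.2860 = 1.870; Δt_2 = 1.870 × 55.6 = 104.0 μs.
Leg 3: 385 μs is already measured in the lab frame.
Total: 366.0 + 104.0 + 385.0 μs.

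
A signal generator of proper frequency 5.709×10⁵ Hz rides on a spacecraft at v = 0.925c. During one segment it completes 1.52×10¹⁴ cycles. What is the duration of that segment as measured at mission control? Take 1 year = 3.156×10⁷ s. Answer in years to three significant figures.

Δt = 22.2 years

γ = 1/√(1 − 0.925²) = 1/√0.1444 = 2.632
Proper time for N cycles: τ = N/f = 1.52×10¹⁴/(5.709×10⁵) = 2.662×10⁸ s = 8.436 years.
Lab-frame duration Δt = γτ = 2.632 × 8.436 = 22.20 years.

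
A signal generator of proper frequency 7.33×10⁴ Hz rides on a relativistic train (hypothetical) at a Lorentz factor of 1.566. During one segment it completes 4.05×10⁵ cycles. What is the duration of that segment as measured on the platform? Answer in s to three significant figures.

Δt = 8.65 s

γ = 1.566
Proper time for N cycles: τ = N/f = 4.05×10⁵/(7.33×10⁴) = 5.525×10⁰ s = 5.525 s.
Lab-frame duration Δt = γτ = 1.566 × 5.525 = 8.653 s.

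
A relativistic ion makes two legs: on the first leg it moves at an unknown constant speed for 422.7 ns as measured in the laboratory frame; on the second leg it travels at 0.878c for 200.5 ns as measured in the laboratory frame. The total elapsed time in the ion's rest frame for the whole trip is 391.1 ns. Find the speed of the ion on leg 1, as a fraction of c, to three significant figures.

Leg 1: speed unknown; τ_1 = 422.7/γ_1.
Leg 2: γ = 1/√(1 − 0.878²) = 1/√0.2291 = 2.089; τ_2 = 200.5/2.089 = 95.97 ns.
Total proper time: τ_1 + 95.97 = 391.1, so τ_1 = 391.1 − 95.97 = 295.1 ns.
γ_1 = 422.7/295.1 = 1.432; β = √(1 − 1/γ²) = √0.5125.

β = 0.716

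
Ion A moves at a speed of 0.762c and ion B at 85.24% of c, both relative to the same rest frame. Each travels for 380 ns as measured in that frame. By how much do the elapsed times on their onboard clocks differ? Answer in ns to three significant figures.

|τ_A − τ_B| = 47.4 ns

A: γ = 1/√(1 − 0.762²) = 1/√0.4194 = 1.544; τ_A = 380/1.544 = 246.1 ns.
B: β = 0.8524; γ = 1/√(1 − 0.8524²) = 1/√0.2734 = 1.912; τ_B = 380/1.912 = 198.7 ns.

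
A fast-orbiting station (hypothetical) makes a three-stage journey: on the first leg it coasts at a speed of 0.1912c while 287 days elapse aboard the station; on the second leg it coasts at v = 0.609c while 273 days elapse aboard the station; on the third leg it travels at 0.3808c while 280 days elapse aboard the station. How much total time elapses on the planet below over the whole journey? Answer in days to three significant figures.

Leg 1: γ = 1/√(1 − 0.1912²) = 1/√0.9634 = 1.019; Δt_1 = 1.019 × 287 = 292.4 days.
Leg 2: γ = 1/√(1 − 0.609²) = 1/√0.6291 = 1.261; Δt_2 = 1.261 × 273 = 344.2 days.
Leg 3: γ = 1/√(1 − 0.3808²) = 1/√0.8550 = 1.081; Δt_3 = 1.081 × 280 = 302.8 days.
Total: 292.4 + 344.2 + 302.8 days.

Δt = 939 days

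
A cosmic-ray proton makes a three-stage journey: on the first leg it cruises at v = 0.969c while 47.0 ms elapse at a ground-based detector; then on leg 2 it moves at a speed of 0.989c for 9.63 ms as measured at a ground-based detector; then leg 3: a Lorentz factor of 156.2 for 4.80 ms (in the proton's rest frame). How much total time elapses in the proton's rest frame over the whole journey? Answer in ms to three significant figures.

Leg 1: γ = 1/√(1 − 0.969²) = 1/√0.06104 = 4.048; τ_1 = 47.0/4.048 = 11.61 ms.
Leg 2: γ = 1/√(1 − 0.989²) = 1/√0.02188 = 6.761; τ_2 = 9.63/6.761 = 1.424 ms.
Leg 3: 4.80 ms is already measured in the proton's rest frame.
Total: 11.61 + 1.424 + 4.800 ms.

τ = 17.8 ms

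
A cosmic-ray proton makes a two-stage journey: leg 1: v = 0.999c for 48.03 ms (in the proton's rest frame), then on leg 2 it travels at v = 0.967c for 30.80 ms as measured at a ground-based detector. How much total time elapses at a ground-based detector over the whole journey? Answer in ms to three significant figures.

Leg 1: γ = 1/√(1 − 0.999²) = 1/√0.001999 = 22.37; Δt_1 = 22.37 × 48.03 = 1074 ms.
Leg 2: 30.80 ms is already measured at a ground-based detector.
Total: 1074 + 30.80 ms.

Δt = 1110 ms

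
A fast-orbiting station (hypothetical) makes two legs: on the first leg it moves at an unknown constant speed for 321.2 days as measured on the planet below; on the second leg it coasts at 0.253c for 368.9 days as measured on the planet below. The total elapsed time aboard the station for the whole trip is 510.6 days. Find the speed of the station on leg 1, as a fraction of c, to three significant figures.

Leg 1: speed unknown; τ_1 = 321.2/γ_1.
Leg 2: γ = 1/√(1 − 0.253²) = 1/√0.9360 = 1.034; τ_2 = 368.9/1.034 = 356.9 days.
Total proper time: τ_1 + 356.9 = 510.6, so τ_1 = 510.6 − 356.9 = 153.7 days.
γ_1 = 321.2/153.7 = 2.090; β = √(1 − 1/γ²) = √0.7710.

β = 0.878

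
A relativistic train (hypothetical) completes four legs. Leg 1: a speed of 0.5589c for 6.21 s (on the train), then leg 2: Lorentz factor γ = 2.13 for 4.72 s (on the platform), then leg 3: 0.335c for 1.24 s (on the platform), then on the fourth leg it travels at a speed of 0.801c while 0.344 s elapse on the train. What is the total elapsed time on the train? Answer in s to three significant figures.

τ = 9.94 s

Leg 1: 6.21 s is already measured on the train.
Leg 2: γ = 2.13; τ_2 = 4.72/2.130 = 2.216 s.
Leg 3: γ = 1/√(1 − 0.335²) = 1/√0.8878 = 1.061; τ_3 = 1.24/1.061 = 1.168 s.
Leg 4: 0.344 s is already measured on the train.
Total: 6.210 + 2.216 + 1.168 + 0.3440 s.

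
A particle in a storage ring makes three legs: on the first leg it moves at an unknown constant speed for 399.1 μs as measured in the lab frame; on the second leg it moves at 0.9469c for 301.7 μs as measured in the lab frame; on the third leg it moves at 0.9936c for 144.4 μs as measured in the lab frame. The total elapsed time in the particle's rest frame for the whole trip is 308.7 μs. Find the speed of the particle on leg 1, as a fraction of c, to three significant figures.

β = 0.872

Leg 1: speed unknown; τ_1 = 399.1/γ_1.
Leg 2: γ = 1/√(1 − 0.9469²) = 1/√0.1034 = 3.110; τ_2 = 301.7/3.110 = 97.01 μs.
Leg 3: γ = 1/√(1 − 0.9936²) = 1/√0.01276 = 8.853; τ_3 = 144.4/8.853 = 16.31 μs.
Total proper time: τ_1 + 97.01 + 16.31 = 308.7, so τ_1 = 308.7 − 113.3 = 195.4 μs.
γ_1 = 399.1/195.4 = 2.043; β = √(1 − 1/γ²) = √0.7603.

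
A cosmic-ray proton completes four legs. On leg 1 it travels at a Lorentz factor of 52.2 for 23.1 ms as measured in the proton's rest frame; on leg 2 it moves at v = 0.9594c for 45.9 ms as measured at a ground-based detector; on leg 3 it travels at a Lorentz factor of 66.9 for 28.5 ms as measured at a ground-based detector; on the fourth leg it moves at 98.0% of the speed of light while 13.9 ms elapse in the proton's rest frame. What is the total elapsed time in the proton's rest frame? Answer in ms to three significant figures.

Leg 1: 23.1 ms is already measured in the proton's rest frame.
Leg 2: γ = 1/√(1 − 0.9594²) = 1/√0.07955 = 3.545; τ_2 = 45.9/3.545 = 12.95 ms.
Leg 3: γ = 66.9; τ_3 = 28.5/66.90 = 0.4260 ms.
Leg 4: 13.9 ms is already measured in the proton's rest frame.
Total: 23.10 + 12.95 + 0.4260 + 13.90 ms.

τ = 50.4 ms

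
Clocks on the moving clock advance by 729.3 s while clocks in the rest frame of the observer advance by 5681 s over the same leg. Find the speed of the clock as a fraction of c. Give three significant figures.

The proper time is measured on the moving clock (both events occur at the clock's location); Δt is measured in the rest frame of the observer. γ = Δt/τ = 5681/729.3 = 7.790.
β = √(1 − 1/γ²) = √(1 − 0.01648) = √0.9835

β = 0.992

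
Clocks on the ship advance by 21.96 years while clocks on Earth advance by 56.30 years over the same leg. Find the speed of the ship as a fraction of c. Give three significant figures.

The proper time is measured on the ship (both events occur at the ship's location); Δt is measured on Earth. γ = Δt/τ = 56.30/21.96 = 2.564.
β = √(1 − 1/γ²) = √(1 − 0.1521) = √0.8479

v = 0.921c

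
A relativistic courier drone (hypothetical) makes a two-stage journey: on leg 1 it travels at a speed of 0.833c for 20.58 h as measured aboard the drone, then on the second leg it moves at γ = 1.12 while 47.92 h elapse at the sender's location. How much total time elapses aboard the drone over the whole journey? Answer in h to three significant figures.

Leg 1: 20.58 h is already measured aboard the drone.
Leg 2: γ = 1.12; τ_2 = 47.92/1.120 = 42.79 h.
Total: 20.58 + 42.79 h.

τ = 63.4 h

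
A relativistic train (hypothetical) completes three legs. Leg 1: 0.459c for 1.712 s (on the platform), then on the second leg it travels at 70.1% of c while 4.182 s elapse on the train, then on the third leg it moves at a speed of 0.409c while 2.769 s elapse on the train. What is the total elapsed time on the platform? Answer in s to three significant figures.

Leg 1: 1.712 s is already measured on the platform.
Leg 2: β = 0.701; γ = 1/√(1 − 0.701²) = 1/√0.5086 = 1.402; Δt_2 = 1.402 × 4.182 = 5.864 s.
Leg 3: γ = 1/√(1 − 0.409²) = 1/√0.8327 = 1.096; Δt_3 = 1.096 × 2.769 = 3.034 s.
Total: 1.712 + 5.864 + 3.034 s.

Δt = 10.6 s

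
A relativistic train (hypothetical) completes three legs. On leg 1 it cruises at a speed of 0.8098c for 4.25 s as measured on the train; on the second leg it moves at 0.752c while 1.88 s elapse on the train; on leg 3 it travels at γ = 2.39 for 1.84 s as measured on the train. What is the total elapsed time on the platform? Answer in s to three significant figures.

Δt = 14.5 s

Leg 1: γ = 1/√(1 − 0.8098²) = 1/√0.3442 = 1.704; Δt_1 = 1.704 × 4.25 = 7.244 s.
Leg 2: γ = 1/√(1 − 0.752²) = 1/√0.4345 = 1.517; Δt_2 = 1.517 × 1.88 = 2.852 s.
Leg 3: γ = 2.39; Δt_3 = 2.390 × 1.84 = 4.398 s.
Total: 7.244 + 2.852 + 4.398 s.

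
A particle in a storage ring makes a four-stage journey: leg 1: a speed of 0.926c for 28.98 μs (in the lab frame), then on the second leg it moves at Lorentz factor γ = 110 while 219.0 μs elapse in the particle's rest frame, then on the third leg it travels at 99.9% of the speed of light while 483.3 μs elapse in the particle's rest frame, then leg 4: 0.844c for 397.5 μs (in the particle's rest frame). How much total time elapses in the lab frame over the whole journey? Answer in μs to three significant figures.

Δt = 3.57×10⁴ μs

Leg 1: 28.98 μs is already measured in the lab frame.
Leg 2: γ = 110; Δt_2 = 110.0 × 219.0 = 2.409×10⁴ μs.
Leg 3: β = 0.999; γ = 1/√(1 − 0.999²) = 1/√0.001999 = 22.37; Δt_3 = 22.37 × 483.3 = 1.081×10⁴ μs.
Leg 4: γ = 1/√(1 − 0.844²) = 1/√0.2877 = 1.864; Δt_4 = 1.864 × 397.5 = 741.1 μs.
Total: 28.98 + 2.409×10⁴ + 1.081×10⁴ + 741.1 μs.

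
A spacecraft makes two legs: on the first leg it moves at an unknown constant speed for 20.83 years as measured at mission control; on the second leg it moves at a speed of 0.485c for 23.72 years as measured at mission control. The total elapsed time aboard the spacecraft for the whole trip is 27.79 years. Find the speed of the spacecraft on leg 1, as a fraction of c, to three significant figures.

β = 0.941

Leg 1: speed unknown; τ_1 = 20.83/γ_1.
Leg 2: γ = 1/√(1 − 0.485²) = 1/√0.7648 = 1.143; τ_2 = 23.72/1.143 = 20.74 years.
Total proper time: τ_1 + 20.74 = 27.79, so τ_1 = 27.79 − 20.74 = 7.047 years.
γ_1 = 20.83/7.047 = 2.956; β = √(1 − 1/γ²) = √0.8856.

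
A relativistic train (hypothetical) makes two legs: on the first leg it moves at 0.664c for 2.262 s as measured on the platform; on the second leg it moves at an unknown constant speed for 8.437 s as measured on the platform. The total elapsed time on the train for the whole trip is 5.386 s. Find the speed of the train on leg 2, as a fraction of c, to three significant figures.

Leg 1: γ = 1/√(1 − 0.664²) = 1/√0.5591 = 1.337; τ_1 = 2.262/1.337 = 1.691 s.
Leg 2: speed unknown; τ_2 = 8.437/γ_2.
Total proper time: 1.691 + τ_2 = 5.386, so τ_2 = 5.386 − 1.691 = 3.695 s.
γ_2 = 8.437/3.695 = 2.284; β = √(1 − 1/γ²) = √0.8082.

β = 0.899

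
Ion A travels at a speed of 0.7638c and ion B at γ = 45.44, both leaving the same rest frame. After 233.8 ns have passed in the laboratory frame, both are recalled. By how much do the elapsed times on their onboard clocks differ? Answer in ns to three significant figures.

A: γ = 1/√(1 − 0.7638²) = 1/√0.4166 = 1.549; τ_A = 233.8/1.549 = 150.9 ns.
B: γ = 45.44; τ_B = 233.8/45.44 = 5.145 ns.

|τ_A − τ_B| = 146 ns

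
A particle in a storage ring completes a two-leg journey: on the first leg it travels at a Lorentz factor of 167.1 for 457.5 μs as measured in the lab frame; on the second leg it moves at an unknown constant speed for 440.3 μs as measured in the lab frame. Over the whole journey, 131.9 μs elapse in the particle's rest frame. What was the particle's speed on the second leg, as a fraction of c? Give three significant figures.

Leg 1: γ = 167.1; τ_1 = 457.5/167.1 = 2.738 μs.
Leg 2: speed unknown; τ_2 = 440.3/γ_2.
Total proper time: 2.738 + τ_2 = 131.9, so τ_2 = 131.9 − 2.738 = 129.2 μs.
γ_2 = 440.3/129.2 = 3.409; β = √(1 − 1/γ²) = √0.9139.

β = 0.956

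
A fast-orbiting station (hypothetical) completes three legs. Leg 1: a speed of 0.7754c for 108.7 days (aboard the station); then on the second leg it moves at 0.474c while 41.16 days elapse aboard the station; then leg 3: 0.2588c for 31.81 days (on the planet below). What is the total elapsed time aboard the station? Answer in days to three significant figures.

τ = 181 days

Leg 1: 108.7 days is already measured aboard the station.
Leg 2: 41.16 days is already measured aboard the station.
Leg 3: γ = 1/√(1 − 0.2588²) = 1/√0.9330 = 1.035; τ_3 = 31.81/1.035 = 30.73 days.
Total: 108.7 + 41.16 + 30.73 days.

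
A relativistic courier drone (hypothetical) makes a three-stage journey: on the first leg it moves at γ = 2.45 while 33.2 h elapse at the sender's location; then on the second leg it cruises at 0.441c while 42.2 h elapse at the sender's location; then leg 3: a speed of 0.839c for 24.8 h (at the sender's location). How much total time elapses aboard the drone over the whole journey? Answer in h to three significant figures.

τ = 64.9 h

Leg 1: γ = 2.45; τ_1 = 33.2/2.450 = 13.55 h.
Leg 2: γ = 1/√(1 − 0.441²) = 1/√0.8055 = 1.114; τ_2 = 42.2/1.114 = 37.87 h.
Leg 3: γ = 1/√(1 − 0.839²) = 1/√0.2961 = 1.838; τ_3 = 24.8/1.838 = 13.49 h.
Total: 13.55 + 37.87 + 13.49 h.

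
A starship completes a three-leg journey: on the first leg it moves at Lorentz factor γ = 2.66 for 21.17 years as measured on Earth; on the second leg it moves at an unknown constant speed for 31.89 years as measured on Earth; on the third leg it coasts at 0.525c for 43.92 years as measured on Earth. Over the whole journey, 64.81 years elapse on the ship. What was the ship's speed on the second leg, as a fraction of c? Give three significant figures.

Leg 1: γ = 2.66; τ_1 = 21.17/2.660 = 7.959 years.
Leg 2: speed unknown; τ_2 = 31.89/γ_2.
Leg 3: γ = 1/√(1 − 0.525²) = 1/√0.7244 = 1.175; τ_3 = 43.92/1.175 = 37.38 years.
Total proper time: 7.959 + τ_2 + 37.38 = 64.81, so τ_2 = 64.81 − 45.34 = 19.47 years.
γ_2 = 31.89/19.47 = 1.638; β = √(1 − 1/γ²) = √0.6272.

β = 0.792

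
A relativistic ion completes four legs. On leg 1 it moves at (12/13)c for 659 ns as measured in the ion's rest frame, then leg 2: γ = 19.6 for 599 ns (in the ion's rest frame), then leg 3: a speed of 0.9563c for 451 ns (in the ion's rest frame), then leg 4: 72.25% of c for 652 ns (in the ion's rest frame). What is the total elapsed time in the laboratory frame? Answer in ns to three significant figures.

Leg 1: γ = 1/√(1 − (12/13)²) = 13/5 = 2.600; Δt_1 = 2.600 × 659 = 1713 ns.
Leg 2: γ = 19.6; Δt_2 = 19.60 × 599 = 1.174×10⁴ ns.
Leg 3: γ = 1/√(1 − 0.9563²) = 1/√0.08549 = 3.420; Δt_3 = 3.420 × 451 = 1542 ns.
Leg 4: β = 0.7225; γ = 1/√(1 − 0.7225²) = 1/√0.4780 = 1.446; Δt_4 = 1.446 × 652 = 943.1 ns.
Total: 1713 + 1.174×10⁴ + 1542 + 943.1 ns.

Δt = 1.59×10⁴ ns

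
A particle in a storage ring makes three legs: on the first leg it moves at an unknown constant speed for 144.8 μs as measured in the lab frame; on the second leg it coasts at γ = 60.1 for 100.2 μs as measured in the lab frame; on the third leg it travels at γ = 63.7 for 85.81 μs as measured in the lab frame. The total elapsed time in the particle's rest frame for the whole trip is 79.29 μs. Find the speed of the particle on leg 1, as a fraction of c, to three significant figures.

β = 0.850

Leg 1: speed unknown; τ_1 = 144.8/γ_1.
Leg 2: γ = 60.1; τ_2 = 100.2/60.10 = 1.667 μs.
Leg 3: γ = 63.7; τ_3 = 85.81/63.70 = 1.347 μs.
Total proper time: τ_1 + 1.667 + 1.347 = 79.29, so τ_1 = 79.29 − 3.014 = 76.28 μs.
γ_1 = 144.8/76.28 = 1.898; β = √(1 − 1/γ²) = √0.7225.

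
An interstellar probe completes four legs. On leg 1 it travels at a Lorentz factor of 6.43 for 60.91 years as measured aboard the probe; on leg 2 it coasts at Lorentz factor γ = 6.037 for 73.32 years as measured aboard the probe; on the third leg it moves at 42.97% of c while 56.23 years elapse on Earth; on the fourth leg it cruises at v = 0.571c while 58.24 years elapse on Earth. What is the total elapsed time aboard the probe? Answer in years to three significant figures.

τ = 233 years

Leg 1: 60.91 years is already measured aboard the probe.
Leg 2: 73.32 years is already measured aboard the probe.
Leg 3: β = 0.4297; γ = 1/√(1 − 0.4297²) = 1/√0.8154 = 1.107; τ_3 = 56.23/1.107 = 50.77 years.
Leg 4: γ = 1/√(1 − 0.571²) = 1/√0.6740 = 1.218; τ_4 = 58.24/1.218 = 47.81 years.
Total: 60.91 + 73.32 + 50.77 + 47.81 years.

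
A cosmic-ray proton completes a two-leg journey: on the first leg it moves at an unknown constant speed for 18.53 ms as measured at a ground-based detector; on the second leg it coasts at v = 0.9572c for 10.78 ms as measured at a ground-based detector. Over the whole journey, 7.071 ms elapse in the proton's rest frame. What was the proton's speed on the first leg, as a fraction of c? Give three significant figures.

β = 0.977

Leg 1: speed unknown; τ_1 = 18.53/γ_1.
Leg 2: γ = 1/√(1 − 0.9572²) = 1/√0.08377 = 3.455; τ_2 = 10.78/3.455 = 3.120 ms.
Total proper time: τ_1 + 3.120 = 7.071, so τ_1 = 7.071 − 3.120 = 3.951 ms.
γ_1 = 18.53/3.951 = 4.690; β = √(1 − 1/γ²) = √0.9545.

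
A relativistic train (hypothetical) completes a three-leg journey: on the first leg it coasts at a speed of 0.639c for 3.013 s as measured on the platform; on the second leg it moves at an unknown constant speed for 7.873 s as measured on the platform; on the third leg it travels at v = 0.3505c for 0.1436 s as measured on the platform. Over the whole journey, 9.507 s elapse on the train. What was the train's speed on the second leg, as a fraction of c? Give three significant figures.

β = 0.444

Leg 1: γ = 1/√(1 − 0.639²) = 1/√0.5917 = 1.300; τ_1 = 3.013/1.300 = 2.318 s.
Leg 2: speed unknown; τ_2 = 7.873/γ_2.
Leg 3: γ = 1/√(1 − 0.3505²) = 1/√0.8771 = 1.068; τ_3 = 0.1436/1.068 = 0.1345 s.
Total proper time: 2.318 + τ_2 + 0.1345 = 9.507, so τ_2 = 9.507 − 2.452 = 7.055 s.
γ_2 = 7.873/7.055 = 1.116; β = √(1 − 1/γ²) = √0.1970.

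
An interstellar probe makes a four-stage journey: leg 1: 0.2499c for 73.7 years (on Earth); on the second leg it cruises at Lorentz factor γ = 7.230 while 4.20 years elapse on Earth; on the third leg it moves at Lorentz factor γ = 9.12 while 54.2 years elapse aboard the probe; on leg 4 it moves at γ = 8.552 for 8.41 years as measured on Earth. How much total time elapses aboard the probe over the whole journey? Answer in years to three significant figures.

Leg 1: γ = 1/√(1 − 0.2499²) = 1/√0.9375 = 1.033; τ_1 = 73.7/1.033 = 71.36 years.
Leg 2: γ = 7.230; τ_2 = 4.20/7.230 = 0.5809 years.
Leg 3: 54.2 years is already measured aboard the probe.
Leg 4: γ = 8.552; τ_4 = 8.41/8.552 = 0.9834 years.
Total: 71.36 + 0.5809 + 54.20 + 0.9834 years.

τ = 127 years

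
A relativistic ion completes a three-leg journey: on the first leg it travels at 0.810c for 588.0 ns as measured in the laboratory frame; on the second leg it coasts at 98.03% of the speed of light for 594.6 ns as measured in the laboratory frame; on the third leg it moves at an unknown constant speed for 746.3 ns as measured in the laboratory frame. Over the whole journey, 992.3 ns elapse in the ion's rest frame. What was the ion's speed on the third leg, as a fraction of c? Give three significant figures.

Leg 1: γ = 1/√(1 − 0.810²) = 1/√0.3439 = 1.705; τ_1 = 588.0/1.705 = 344.8 ns.
Leg 2: β = 0.9803; γ = 1/√(1 − 0.9803²) = 1/√0.03901 = 5.063; τ_2 = 594.6/5.063 = 117.4 ns.
Leg 3: speed unknown; τ_3 = 746.3/γ_3.
Total proper time: 344.8 + 117.4 + τ_3 = 992.3, so τ_3 = 992.3 − 462.3 = 530.0 ns.
γ_3 = 746.3/530.0 = 1.408; β = √(1 − 1/γ²) = √0.4956.

β = 0.704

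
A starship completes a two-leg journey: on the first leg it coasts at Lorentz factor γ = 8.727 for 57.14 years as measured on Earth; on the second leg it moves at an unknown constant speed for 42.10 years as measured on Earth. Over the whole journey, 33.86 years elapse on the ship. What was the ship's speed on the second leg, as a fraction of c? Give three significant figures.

Leg 1: γ = 8.727; τ_1 = 57.14/8.727 = 6.547 years.
Leg 2: speed unknown; τ_2 = 42.10/γ_2.
Total proper time: 6.547 + τ_2 = 33.86, so τ_2 = 33.86 − 6.547 = 27.31 years.
γ_2 = 42.10/27.31 = 1.541; β = √(1 − 1/γ²) = √0.5791.

β = 0.761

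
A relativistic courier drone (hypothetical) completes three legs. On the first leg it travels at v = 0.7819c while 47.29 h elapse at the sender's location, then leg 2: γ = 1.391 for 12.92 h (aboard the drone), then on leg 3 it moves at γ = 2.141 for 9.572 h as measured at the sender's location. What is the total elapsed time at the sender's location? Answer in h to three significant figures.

Δt = 74.8 h

Leg 1: 47.29 h is already measured at the sender's location.
Leg 2: γ = 1.391; Δt_2 = 1.391 × 12.92 = 17.97 h.
Leg 3: 9.572 h is already measured at the sender's location.
Total: 47.29 + 17.97 + 9.572 h.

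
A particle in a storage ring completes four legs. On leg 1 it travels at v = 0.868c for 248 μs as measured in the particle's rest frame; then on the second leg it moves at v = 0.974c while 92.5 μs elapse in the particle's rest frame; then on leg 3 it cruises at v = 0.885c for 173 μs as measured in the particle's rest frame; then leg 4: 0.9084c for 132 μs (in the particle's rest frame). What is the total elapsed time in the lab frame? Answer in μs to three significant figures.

Leg 1: γ = 1/√(1 − 0.868²) = 1/√0.2466 = 2.014; Δt_1 = 2.014 × 248 = 499.4 μs.
Leg 2: γ = 1/√(1 − 0.974²) = 1/√0.05132 = 4.414; Δt_2 = 4.414 × 92.5 = 408.3 μs.
Leg 3: γ = 1/√(1 − 0.885²) = 1/√0.2168 = 2.148; Δt_3 = 2.148 × 173 = 371.6 μs.
Leg 4: γ = 1/√(1 − 0.9084²) = 1/√0.1748 = 2.392; Δt_4 = 2.392 × 132 = 315.7 μs.
Total: 499.4 + 408.3 + 371.6 + 315.7 μs.

Δt = 1600 μs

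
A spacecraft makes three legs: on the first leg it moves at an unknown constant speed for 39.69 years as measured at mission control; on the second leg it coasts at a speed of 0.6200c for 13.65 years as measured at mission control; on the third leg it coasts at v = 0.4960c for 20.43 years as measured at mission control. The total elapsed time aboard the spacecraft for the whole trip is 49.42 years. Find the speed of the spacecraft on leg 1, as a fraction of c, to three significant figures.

Leg 1: speed unknown; τ_1 = 39.69/γ_1.
Leg 2: γ = 1/√(1 − 0.6200²) = 1/√0.6156 = 1.275; τ_2 = 13.65/1.275 = 10.71 years.
Leg 3: γ = 1/√(1 − 0.4960²) = 1/√0.7540 = 1.152; τ_3 = 20.43/1.152 = 17.74 years.
Total proper time: τ_1 + 10.71 + 17.74 = 49.42, so τ_1 = 49.42 − 28.45 = 20.97 years.
γ_1 = 39.69/20.97 = 1.893; β = √(1 − 1/γ²) = √0.7208.

β = 0.849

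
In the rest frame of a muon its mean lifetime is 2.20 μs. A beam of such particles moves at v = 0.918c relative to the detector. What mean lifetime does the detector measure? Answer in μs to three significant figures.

Δt = 5.55 μs

γ = 1/√(1 − 0.918²) = 1/√0.1573 = 2.522
The rest-frame lifetime is the proper time; the lab measures the dilated interval Δt = γτ₀ = 2.522 × 2.20 μs.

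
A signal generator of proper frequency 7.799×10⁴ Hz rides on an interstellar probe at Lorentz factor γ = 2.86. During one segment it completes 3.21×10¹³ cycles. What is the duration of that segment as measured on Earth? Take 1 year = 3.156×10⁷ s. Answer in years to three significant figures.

γ = 2.86
Proper time for N cycles: τ = N/f = 3.21×10¹³/(7.799×10⁴) = 4.116×10⁸ s = 13.04 years.
Lab-frame duration Δt = γτ = 2.860 × 13.04 = 37.30 years.

Δt = 37.3 years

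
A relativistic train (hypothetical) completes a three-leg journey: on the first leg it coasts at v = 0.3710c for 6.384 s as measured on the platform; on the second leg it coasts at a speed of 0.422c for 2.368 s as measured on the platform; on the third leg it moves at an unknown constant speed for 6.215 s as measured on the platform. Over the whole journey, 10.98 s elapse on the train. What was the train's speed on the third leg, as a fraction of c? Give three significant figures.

Leg 1: γ = 1/√(1 − 0.3710²) = 1/√0.8624 = 1.077; τ_1 = 6.384/1.077 = 5.928 s.
Leg 2: γ = 1/√(1 − 0.422²) = 1/√0.8219 = 1.103; τ_2 = 2.368/1.103 = 2.147 s.
Leg 3: speed unknown; τ_3 = 6.215/γ_3.
Total proper time: 5.928 + 2.147 + τ_3 = 10.98, so τ_3 = 10.98 − 8.075 = 2.905 s.
γ_3 = 6.215/2.905 = 2.140; β = √(1 − 1/γ²) = √0.7816.

β = 0.884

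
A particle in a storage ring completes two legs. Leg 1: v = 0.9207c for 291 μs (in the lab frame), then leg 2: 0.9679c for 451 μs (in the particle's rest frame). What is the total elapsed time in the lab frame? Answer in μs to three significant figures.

Leg 1: 291 μs is already measured in the lab frame.
Leg 2: γ = 1/√(1 − 0.9679²) = 1/√0.06317 = 3.979; Δt_2 = 3.979 × 451 = 1794 μs.
Total: 291.0 + 1794 μs.

Δt = 2090 μs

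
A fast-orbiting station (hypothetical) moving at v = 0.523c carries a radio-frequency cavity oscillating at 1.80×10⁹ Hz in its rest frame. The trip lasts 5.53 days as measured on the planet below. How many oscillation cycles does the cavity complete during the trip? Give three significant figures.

N = 7.33×10¹⁴

γ = 1/√(1 − 0.523²) = 1/√0.7265 = 1.173
The oscillator's own cycle count is N = f × τ where τ is the proper time aboard the station. τ = Δt/γ = 5.53/1.173 = 4.713 days = 4.072×10⁵ s.
N = 1.80×10⁹ × 4.072×10⁵ = 7.330×10¹⁴.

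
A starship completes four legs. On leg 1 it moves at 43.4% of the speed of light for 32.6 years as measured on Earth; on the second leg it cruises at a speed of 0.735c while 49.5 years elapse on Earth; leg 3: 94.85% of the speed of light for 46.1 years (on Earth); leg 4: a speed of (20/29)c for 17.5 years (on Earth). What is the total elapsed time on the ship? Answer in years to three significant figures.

τ = 90.2 years

Leg 1: β = 0.434; γ = 1/√(1 − 0.434²) = 1/√0.8116 = 1.110; τ_1 = 32.6/1.110 = 29.37 years.
Leg 2: γ = 1/√(1 − 0.735²) = 1/√0.4598 = 1.475; τ_2 = 49.5/1.475 = 33.56 years.
Leg 3: β = 0.9485; γ = 1/√(1 − 0.9485²) = 1/√0.1003 = 3.157; τ_3 = 46.1/3.157 = 14.60 years.
Leg 4: γ = 1/√(1 − (20/29)²) = 29/21 ≈ 1.381; τ_4 = 17.5/1.381 = 12.67 years.
Total: 29.37 + 33.56 + 14.60 + 12.67 years.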